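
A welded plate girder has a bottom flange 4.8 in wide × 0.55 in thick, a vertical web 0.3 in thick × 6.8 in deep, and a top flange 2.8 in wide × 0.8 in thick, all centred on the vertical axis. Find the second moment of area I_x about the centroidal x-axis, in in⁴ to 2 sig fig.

I_x ≈ 76 in⁴

Treat the section as a set of non-overlapping primitives; coordinates are from the bounding-box lower-left.
Bottom plate: 4.8 × 0.55, A = 2.64 in², y = 0.275 in, Ī = 0.06655 in⁴.
Web plate: 0.3 × 6.8, A = 2.04 in², y = 3.95 in, Ī = 7.861 in⁴.
Top plate: 2.8 × 0.8, A = 2.24 in², y = 7.75 in, Ī = 0.1195 in⁴.
Centroid: ȳ = ΣA·y / ΣA = 3.778 in.
Transfer each piece to the centroidal x-axis using Ī + A·d² with d = y − 3.778:
  bottom plate: d = -3.503 in → contributes +32.46 in⁴
  web plate: d = 0.172 in → contributes +7.921 in⁴
  top plate: d = 3.972 in → contributes +35.46 in⁴
Total I = 75.84 in⁴.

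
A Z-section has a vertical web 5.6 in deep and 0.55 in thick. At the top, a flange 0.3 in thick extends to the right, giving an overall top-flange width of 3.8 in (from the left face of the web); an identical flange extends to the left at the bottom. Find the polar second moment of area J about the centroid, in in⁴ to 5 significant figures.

J ≈ 30.591 in⁴

Break the section into simple shapes (no overlaps), measuring from the bottom-left corner of the bounding box.
Web: 0.55 × 5.6, A = 3.08 in², y = 2.8 in, Ī = 8.049067 in⁴.
Top flange (beyond web): 3.25 × 0.3, A = 0.975 in², y = 5.45 in, Ī = 0.0073125 in⁴.
Bottom flange (beyond web): 3.25 × 0.3, A = 0.975 in², y = 0.15 in, Ī = 0.0073125 in⁴.
Centroid: ȳ = ΣA·y / ΣA = 2.8 in.
Transfer each piece to the centroidal x-axis using Ī + A·d² with d = y − 2.8:
  web: d = 0 in → contributes +8.049067 in⁴
  top flange (beyond web): d = 2.65 in → contributes +6.85425 in⁴
  bottom flange (beyond web): d = -2.65 in → contributes +6.85425 in⁴
Total I = 21.75757 in⁴.
For the y-axis: x̄ = 3.525 in.
Repeating about the centroidal y-axis gives I_y = 8.833548 in⁴.
Polar second moment: J = I_x + I_y = 30.59111 in⁴.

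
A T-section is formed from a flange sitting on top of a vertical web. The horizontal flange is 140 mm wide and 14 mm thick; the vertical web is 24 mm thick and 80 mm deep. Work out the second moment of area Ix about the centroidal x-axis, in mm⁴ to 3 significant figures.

Ix ≈ 3.20 × 10⁶ mm⁴

Split into non-overlapping primitives; take the origin at the lower-left of the bounding box.
Flange: 140 × 14, A = 1 960 mm², y = 87 mm, Ī = 32 013 mm⁴.
Web: 24 × 80, A = 1 920 mm², y = 40 mm, Ī = 1 024 000 mm⁴.
Centroid: ȳ = ΣA·y / ΣA = 63.742 mm.
Transfer each piece to the centroidal x-axis using Ī + A·d² with d = y − 63.742:
  flange: d = 23.258 mm → contributes +1 092 221 mm⁴
  web: d = -23.742 mm → contributes +2 106 295 mm⁴
Total I = 3 198 516 mm⁴.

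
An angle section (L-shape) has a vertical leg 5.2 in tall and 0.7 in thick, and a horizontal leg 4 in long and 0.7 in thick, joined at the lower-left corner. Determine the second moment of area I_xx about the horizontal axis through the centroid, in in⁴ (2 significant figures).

Decompose the section into non-overlapping parts with the origin at the bottom-left of its bounding rectangle.
Vertical leg: 0.7 × 5.2, A = 3.64 in², y = 2.6 in, Ī = 8.202 in⁴.
Horizontal leg (remainder): 3.3 × 0.7, A = 2.31 in², y = 0.35 in, Ī = 0.09433 in⁴.
Centroid: ȳ = ΣA·y / ΣA = 1.726 in.
Transfer each piece to the horizontal axis through the centroid using Ī + A·d² with d = y − 1.726:
  vertical leg: d = 0.8735 in → contributes +10.98 in⁴
  horizontal leg (remainder): d = -1.376 in → contributes +4.471 in⁴
Total I = 15.45 in⁴.

I_xx ≈ 15 in⁴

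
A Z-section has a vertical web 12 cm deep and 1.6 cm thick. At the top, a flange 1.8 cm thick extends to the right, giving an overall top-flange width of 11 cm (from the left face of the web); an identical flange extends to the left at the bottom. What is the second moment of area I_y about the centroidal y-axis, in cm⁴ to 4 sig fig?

I_y ≈ 1277 cm⁴

Decompose the section into non-overlapping parts with the origin at the bottom-left of its bounding rectangle.
Web: 1.6 × 12, A = 19.2 cm², x = 10.2 cm, Ī = 4.096 cm⁴.
Top flange (beyond web): 9.4 × 1.8, A = 16.92 cm², x = 15.7 cm, Ī = 124.588 cm⁴.
Bottom flange (beyond web): 9.4 × 1.8, A = 16.92 cm², x = 4.7 cm, Ī = 124.588 cm⁴.
Centroid: x̄ = ΣA·x / ΣA = 10.2 cm.
Transfer each piece to the centroidal y-axis using Ī + A·d² with d = x − 10.2:
  web: d = 0 cm → contributes +4.096 cm⁴
  top flange (beyond web): d = 5.5 cm → contributes +636.418 cm⁴
  bottom flange (beyond web): d = -5.5 cm → contributes +636.418 cm⁴
Total I = 1276.93 cm⁴.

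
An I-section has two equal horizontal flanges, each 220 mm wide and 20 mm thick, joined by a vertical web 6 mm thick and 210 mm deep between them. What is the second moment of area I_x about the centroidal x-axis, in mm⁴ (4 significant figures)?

Split into non-overlapping primitives; take the origin at the lower-left of the bounding box.
Bottom flange: 220 × 20, A = 4 400 mm², y = 10 mm, Ī = 146 667 mm⁴.
Web: 6 × 210, A = 1 260 mm², y = 125 mm, Ī = 4 630 500 mm⁴.
Top flange: 220 × 20, A = 4 400 mm², y = 240 mm, Ī = 146 667 mm⁴.
By symmetry the centroid is at mid-height, ȳ = 125 mm.
Transfer each piece to the centroidal x-axis using Ī + A·d² with d = y − 125:
  bottom flange: d = -115 mm → contributes +58 336 667 mm⁴
  web: d = 0 mm → contributes +4 630 500 mm⁴
  top flange: d = 115 mm → contributes +58 336 667 mm⁴
Total I = 121 303 833 mm⁴.

I_x ≈ 1.213 × 10⁸ mm⁴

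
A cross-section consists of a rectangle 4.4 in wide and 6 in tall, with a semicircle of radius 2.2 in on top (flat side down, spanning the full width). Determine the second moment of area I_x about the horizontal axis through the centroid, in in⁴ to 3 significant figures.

Break the section into simple shapes (no overlaps), measuring from the bottom-left corner of the bounding box.
Rectangular body: 4.4 × 6, A = 26.4 in², y = 3 in, Ī = 79.2 in⁴.
Semicircular cap: semicircle r = 2.2, A = 7.6027 in², y = 6.9337 in, Ī = 2.5711 in⁴.
Centroid: ȳ = ΣA·y / ΣA = 3.8795 in.
Transfer each piece to the horizontal axis through the centroid using Ī + A·d² with d = y − 3.8795:
  rectangular body: d = -0.87954 in → contributes +99.623 in⁴
  semicircular cap: d = 3.0542 in → contributes +73.488 in⁴
Total I = 173.11 in⁴.

I_x ≈ 173 in⁴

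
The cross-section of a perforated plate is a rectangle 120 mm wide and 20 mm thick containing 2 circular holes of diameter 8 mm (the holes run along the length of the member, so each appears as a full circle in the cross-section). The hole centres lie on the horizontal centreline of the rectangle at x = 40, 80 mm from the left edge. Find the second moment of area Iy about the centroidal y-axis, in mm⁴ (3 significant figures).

Iy ≈ 2.84 × 10⁶ mm⁴

Decompose the section into non-overlapping parts with the origin at the bottom-left of its bounding rectangle.
Plate: 120 × 20, A = 2 400 mm², x = 60 mm, Ī = 2 880 000 mm⁴.
Hole 1 (subtracted): ⌀8, A = 50.265 mm², x = 40 mm, Ī = 201.06 mm⁴.
Hole 2 (subtracted): ⌀8, A = 50.265 mm², x = 80 mm, Ī = 201.06 mm⁴.
By symmetry the centroid is at mid-width, x̄ = 60 mm.
Transfer each piece to the centroidal y-axis using Ī + A·d² with d = x − 60:
  plate: d = 0 mm → contributes +2 880 000 mm⁴
  hole 1: d = -20 mm → contributes −20 307 mm⁴
  hole 2: d = 20 mm → contributes −20 307 mm⁴
Total I = 2 839 385 mm⁴.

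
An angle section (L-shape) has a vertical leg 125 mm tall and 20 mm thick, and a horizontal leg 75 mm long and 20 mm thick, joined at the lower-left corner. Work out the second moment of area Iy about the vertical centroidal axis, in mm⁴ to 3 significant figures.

Iy ≈ 1.43 × 10⁶ mm⁴

Treat the section as a set of non-overlapping primitives; coordinates are from the bounding-box lower-left.
Vertical leg: 20 × 125, A = 2 500 mm², x = 10 mm, Ī = 83 333 mm⁴.
Horizontal leg (remainder): 55 × 20, A = 1 100 mm², x = 47.5 mm, Ī = 277 292 mm⁴.
Centroid: x̄ = ΣA·x / ΣA = 21.458 mm.
Transfer each piece to the vertical centroidal axis using Ī + A·d² with d = x − 21.458:
  vertical leg: d = -11.458 mm → contributes +411 567 mm⁴
  horizontal leg (remainder): d = 26.042 mm → contributes +1 023 277 mm⁴
Total I = 1 434 844 mm⁴.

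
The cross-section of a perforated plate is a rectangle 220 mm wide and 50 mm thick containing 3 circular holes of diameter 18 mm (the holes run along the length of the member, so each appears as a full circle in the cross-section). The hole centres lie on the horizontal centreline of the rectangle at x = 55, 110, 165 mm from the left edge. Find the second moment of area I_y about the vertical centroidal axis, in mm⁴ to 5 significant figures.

Break the section into simple shapes (no overlaps), measuring from the bottom-left corner of the bounding box.
Plate: 220 × 50, A = 11 000 mm², x = 110 mm, Ī = 44 366 667 mm⁴.
Hole 1 (subtracted): ⌀18, A = 254.469 mm², x = 55 mm, Ī = 5152.997 mm⁴.
Hole 2 (subtracted): ⌀18, A = 254.469 mm², x = 110 mm, Ī = 5152.997 mm⁴.
Hole 3 (subtracted): ⌀18, A = 254.469 mm², x = 165 mm, Ī = 5152.997 mm⁴.
By symmetry the centroid is at mid-width, x̄ = 110 mm.
Transfer each piece to the vertical centroidal axis using Ī + A·d² with d = x − 110:
  plate: d = 0 mm → contributes +44 366 667 mm⁴
  hole 1: d = -55 mm → contributes −774921.7 mm⁴
  hole 2: d = 0 mm → contributes −5152.997 mm⁴
  hole 3: d = 55 mm → contributes −774921.7 mm⁴
Total I = 42 811 670 mm⁴.

I_y ≈ 4.2812 × 10⁷ mm⁴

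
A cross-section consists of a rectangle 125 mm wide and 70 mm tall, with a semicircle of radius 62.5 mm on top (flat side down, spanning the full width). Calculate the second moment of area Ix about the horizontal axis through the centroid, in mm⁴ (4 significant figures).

Split into non-overlapping primitives; take the origin at the lower-left of the bounding box.
Rectangular body: 125 × 70, A = 8 750 mm², y = 35 mm, Ī = 3 572 917 mm⁴.
Semicircular cap: semicircle r = 62.5, A = 6135.92 mm², y = 96.5258 mm, Ī = 1 674 758 mm⁴.
Centroid: ȳ = ΣA·y / ΣA = 60.3607 mm.
Transfer each piece to the horizontal axis through the centroid using Ī + A·d² with d = y − 60.3607:
  rectangular body: d = -25.3607 mm → contributes +9 200 620 mm⁴
  semicircular cap: d = 36.1651 mm → contributes +9 700 023 mm⁴
Total I = 18 900 643 mm⁴.

Ix ≈ 1.890 × 10⁷ mm⁴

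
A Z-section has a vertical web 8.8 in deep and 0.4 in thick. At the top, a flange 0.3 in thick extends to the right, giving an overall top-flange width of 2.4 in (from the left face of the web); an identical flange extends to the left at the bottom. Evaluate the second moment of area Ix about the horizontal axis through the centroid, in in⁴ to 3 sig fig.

Ix ≈ 44.4 in⁴

Decompose the section into non-overlapping parts with the origin at the bottom-left of its bounding rectangle.
Web: 0.4 × 8.8, A = 3.52 in², y = 4.4 in, Ī = 22.716 in⁴.
Top flange (beyond web): 2 × 0.3, A = 0.6 in², y = 8.65 in, Ī = 0.0045 in⁴.
Bottom flange (beyond web): 2 × 0.3, A = 0.6 in², y = 0.15 in, Ī = 0.0045 in⁴.
Centroid: ȳ = ΣA·y / ΣA = 4.4 in.
Transfer each piece to the horizontal axis through the centroid using Ī + A·d² with d = y − 4.4:
  web: d = 0 in → contributes +22.716 in⁴
  top flange (beyond web): d = 4.25 in → contributes +10.842 in⁴
  bottom flange (beyond web): d = -4.25 in → contributes +10.842 in⁴
Total I = 44.4 in⁴.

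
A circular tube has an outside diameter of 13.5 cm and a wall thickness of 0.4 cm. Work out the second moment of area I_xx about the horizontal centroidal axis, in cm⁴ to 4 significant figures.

Break the section into simple shapes (no overlaps), measuring from the bottom-left corner of the bounding box.
Outer circle: ⌀13.5, A = 143.139 cm², y = 6.75 cm, Ī = 1630.44 cm⁴.
Bore (subtracted): ⌀12.7, A = 126.677 cm², y = 6.75 cm, Ī = 1276.98 cm⁴.
By symmetry the centroid is at mid-height, ȳ = 6.75 cm.
All pieces are centred on the horizontal centroidal axis, so I = ΣĪ (holes subtracted) = 353.459 cm⁴.

I_xx ≈ 353.5 cm⁴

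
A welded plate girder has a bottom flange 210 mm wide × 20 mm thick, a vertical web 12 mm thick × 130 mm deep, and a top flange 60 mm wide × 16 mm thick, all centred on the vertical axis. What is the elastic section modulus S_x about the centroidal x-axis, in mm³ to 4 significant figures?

S_x ≈ 1.888 × 10⁵ mm³

Split into non-overlapping primitives; take the origin at the lower-left of the bounding box.
Bottom plate: 210 × 20, A = 4 200 mm², y = 10 mm, Ī = 140 000 mm⁴.
Web plate: 12 × 130, A = 1 560 mm², y = 85 mm, Ī = 2 197 000 mm⁴.
Top plate: 60 × 16, A = 960 mm², y = 158 mm, Ī = 20 480 mm⁴.
Centroid: ȳ = ΣA·y / ΣA = 48.5536 mm.
Transfer each piece to the centroidal x-axis using Ī + A·d² with d = y − 48.5536:
  bottom plate: d = -38.5536 mm → contributes +6 382 787 mm⁴
  web plate: d = 36.4464 mm → contributes +4 269 214 mm⁴
  top plate: d = 109.446 mm → contributes +11 519 860 mm⁴
Total I = 22 171 861 mm⁴.
Extreme fibre distance c = 117.446 mm; S = I/c = 188 783 mm³.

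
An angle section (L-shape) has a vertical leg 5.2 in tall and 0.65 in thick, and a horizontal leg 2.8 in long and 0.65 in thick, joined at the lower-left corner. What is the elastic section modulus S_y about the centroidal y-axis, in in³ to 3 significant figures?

S_y ≈ 1.26 in³

Treat the section as a set of non-overlapping primitives; coordinates are from the bounding-box lower-left.
Vertical leg: 0.65 × 5.2, A = 3.38 in², x = 0.325 in, Ī = 0.119 in⁴.
Horizontal leg (remainder): 2.15 × 0.65, A = 1.3975 in², x = 1.725 in, Ī = 0.53833 in⁴.
Centroid: x̄ = ΣA·x / ΣA = 0.73452 in.
Transfer each piece to the centroidal y-axis using Ī + A·d² with d = x − 0.73452:
  vertical leg: d = -0.40952 in → contributes +0.68586 in⁴
  horizontal leg (remainder): d = 0.99048 in → contributes +1.9093 in⁴
Total I = 2.5952 in⁴.
Extreme fibre distance c = 2.0655 in; S = I/c = 1.2565 in³.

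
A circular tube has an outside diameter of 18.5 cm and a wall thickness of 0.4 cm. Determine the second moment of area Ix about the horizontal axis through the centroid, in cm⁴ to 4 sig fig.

Treat the section as a set of non-overlapping primitives; coordinates are from the bounding-box lower-left.
Outer circle: ⌀18.5, A = 268.803 cm², y = 9.25 cm, Ī = 5749.85 cm⁴.
Bore (subtracted): ⌀17.7, A = 246.057 cm², y = 9.25 cm, Ī = 4817.96 cm⁴.
By symmetry the centroid is at mid-height, ȳ = 9.25 cm.
All pieces are centred on the horizontal axis through the centroid, so I = ΣĪ (holes subtracted) = 931.896 cm⁴.

Ix ≈ 931.9 cm⁴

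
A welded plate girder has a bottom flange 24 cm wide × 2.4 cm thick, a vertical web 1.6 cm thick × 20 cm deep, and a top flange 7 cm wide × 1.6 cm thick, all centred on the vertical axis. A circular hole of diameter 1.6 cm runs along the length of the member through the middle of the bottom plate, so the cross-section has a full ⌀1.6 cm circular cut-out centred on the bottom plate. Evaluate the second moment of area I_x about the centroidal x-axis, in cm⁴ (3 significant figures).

I_x ≈ 6830 cm⁴

Split into non-overlapping primitives; take the origin at the lower-left of the bounding box.
Bottom plate: 24 × 2.4, A = 57.6 cm², y = 1.2 cm, Ī = 27.648 cm⁴.
Web plate: 1.6 × 20, A = 32 cm², y = 12.4 cm, Ī = 1066.7 cm⁴.
Top plate: 7 × 1.6, A = 11.2 cm², y = 23.2 cm, Ī = 2.3893 cm⁴.
Hole (subtracted): ⌀1.6, A = 2.0106 cm², y = 1.2 cm, Ī = 0.3217 cm⁴.
Centroid: ȳ = ΣA·y / ΣA = 7.3221 cm.
Transfer each piece to the centroidal x-axis using Ī + A·d² with d = y − 7.3221:
  bottom plate: d = -6.1221 cm → contributes +2186.5 cm⁴
  web plate: d = 5.0779 cm → contributes +1891.8 cm⁴
  top plate: d = 15.878 cm → contributes +2 826 cm⁴
  hole: d = -6.1221 cm → contributes −75.68 cm⁴
Total I = 6828.6 cm⁴.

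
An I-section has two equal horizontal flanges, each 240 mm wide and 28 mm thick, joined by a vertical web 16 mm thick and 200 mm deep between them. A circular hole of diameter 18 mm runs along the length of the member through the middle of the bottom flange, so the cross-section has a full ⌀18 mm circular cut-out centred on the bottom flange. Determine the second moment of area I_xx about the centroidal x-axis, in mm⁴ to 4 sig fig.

I_xx ≈ 1.828 × 10⁸ mm⁴

Treat the section as a set of non-overlapping primitives; coordinates are from the bounding-box lower-left.
Bottom flange: 240 × 28, A = 6 720 mm², y = 14 mm, Ī = 439 040 mm⁴.
Web: 16 × 200, A = 3 200 mm², y = 128 mm, Ī = 10 666 667 mm⁴.
Top flange: 240 × 28, A = 6 720 mm², y = 242 mm, Ī = 439 040 mm⁴.
Hole (subtracted): ⌀18, A = 254.469 mm², y = 14 mm, Ī = 5 153 mm⁴.
Centroid: ȳ = ΣA·y / ΣA = 129.77 mm.
Transfer each piece to the centroidal x-axis using Ī + A·d² with d = y − 129.77:
  bottom flange: d = -115.77 mm → contributes +90 505 808 mm⁴
  web: d = -1.77043 mm → contributes +10 676 697 mm⁴
  top flange: d = 112.23 mm → contributes +85 080 638 mm⁴
  hole: d = -115.77 mm → contributes −3 415 748 mm⁴
Total I = 182 847 395 mm⁴.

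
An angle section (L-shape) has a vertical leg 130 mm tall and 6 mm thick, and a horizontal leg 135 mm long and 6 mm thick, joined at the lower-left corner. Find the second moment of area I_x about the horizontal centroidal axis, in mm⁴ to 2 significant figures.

I_x ≈ 2.6 × 10⁶ mm⁴

Break the section into simple shapes (no overlaps), measuring from the bottom-left corner of the bounding box.
Vertical leg: 6 × 130, A = 780 mm², y = 65 mm, Ī = 1 098 500 mm⁴.
Horizontal leg (remainder): 129 × 6, A = 774 mm², y = 3 mm, Ī = 2 322 mm⁴.
Centroid: ȳ = ΣA·y / ΣA = 34.12 mm.
Transfer each piece to the horizontal centroidal axis using Ī + A·d² with d = y − 34.12:
  vertical leg: d = 30.88 mm → contributes +1 842 303 mm⁴
  horizontal leg (remainder): d = -31.12 mm → contributes +751 891 mm⁴
Total I = 2 594 194 mm⁴.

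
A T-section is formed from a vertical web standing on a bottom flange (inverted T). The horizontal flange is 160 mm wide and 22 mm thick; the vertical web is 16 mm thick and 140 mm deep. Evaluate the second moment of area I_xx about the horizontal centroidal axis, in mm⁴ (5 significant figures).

I_xx ≈ 1.2782 × 10⁷ mm⁴

Break the section into simple shapes (no overlaps), measuring from the bottom-left corner of the bounding box.
Flange: 160 × 22, A = 3 520 mm², y = 11 mm, Ī = 141973.3 mm⁴.
Web: 16 × 140, A = 2 240 mm², y = 92 mm, Ī = 3 658 667 mm⁴.
Centroid: ȳ = ΣA·y / ΣA = 42.5 mm.
Transfer each piece to the horizontal centroidal axis using Ī + A·d² with d = y − 42.5:
  flange: d = -31.5 mm → contributes +3 634 693 mm⁴
  web: d = 49.5 mm → contributes +9 147 227 mm⁴
Total I = 12 781 920 mm⁴.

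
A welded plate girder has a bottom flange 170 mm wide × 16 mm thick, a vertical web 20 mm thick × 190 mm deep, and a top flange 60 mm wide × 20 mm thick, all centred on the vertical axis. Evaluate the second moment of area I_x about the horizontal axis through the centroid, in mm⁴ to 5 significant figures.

Treat the section as a set of non-overlapping primitives; coordinates are from the bounding-box lower-left.
Bottom plate: 170 × 16, A = 2 720 mm², y = 8 mm, Ī = 58026.67 mm⁴.
Web plate: 20 × 190, A = 3 800 mm², y = 111 mm, Ī = 11 431 667 mm⁴.
Top plate: 60 × 20, A = 1 200 mm², y = 216 mm, Ī = 40 000 mm⁴.
Centroid: ȳ = ΣA·y / ΣA = 91.03109 mm.
Transfer each piece to the horizontal axis through the centroid using Ī + A·d² with d = y − 91.03109:
  bottom plate: d = -83.03109 mm → contributes +18 810 146 mm⁴
  web plate: d = 19.96891 mm → contributes +12 946 945 mm⁴
  top plate: d = 124.9689 mm → contributes +18 780 675 mm⁴
Total I = 50 537 766 mm⁴.

I_x ≈ 5.0538 × 10⁷ mm⁴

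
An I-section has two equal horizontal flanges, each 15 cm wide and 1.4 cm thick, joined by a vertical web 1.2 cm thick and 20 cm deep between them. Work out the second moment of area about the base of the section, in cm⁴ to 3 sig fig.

I_base ≈ 1.42 × 10⁴ cm⁴

Treat the section as a set of non-overlapping primitives; coordinates are from the bounding-box lower-left.
Bottom flange: 15 × 1.4, A = 21 cm², y = 0.7 cm, Ī = 3.43 cm⁴.
Web: 1.2 × 20, A = 24 cm², y = 11.4 cm, Ī = 800 cm⁴.
Top flange: 15 × 1.4, A = 21 cm², y = 22.1 cm, Ī = 3.43 cm⁴.
Transfer each piece to the bottom edge using Ī + A·d² with d = y − 0:
  bottom flange: d = 0.7 cm → contributes +13.72 cm⁴
  web: d = 11.4 cm → contributes +3 919 cm⁴
  top flange: d = 22.1 cm → contributes +10 260 cm⁴
Total I = 14 193 cm⁴.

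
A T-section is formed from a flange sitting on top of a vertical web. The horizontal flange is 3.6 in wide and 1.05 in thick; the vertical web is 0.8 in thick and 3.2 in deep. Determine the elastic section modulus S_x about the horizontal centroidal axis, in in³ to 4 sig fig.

S_x ≈ 3.287 in³

Decompose the section into non-overlapping parts with the origin at the bottom-left of its bounding rectangle.
Flange: 3.6 × 1.05, A = 3.78 in², y = 3.725 in, Ī = 0.347288 in⁴.
Web: 0.8 × 3.2, A = 2.56 in², y = 1.6 in, Ī = 2.18453 in⁴.
Centroid: ȳ = ΣA·y / ΣA = 2.86696 in.
Transfer each piece to the horizontal centroidal axis using Ī + A·d² with d = y − 2.86696:
  flange: d = 0.858044 in → contributes +3.13027 in⁴
  web: d = -1.26696 in → contributes +6.29379 in⁴
Total I = 9.42406 in⁴.
Extreme fibre distance c = 2.86696 in; S = I/c = 3.28713 in³.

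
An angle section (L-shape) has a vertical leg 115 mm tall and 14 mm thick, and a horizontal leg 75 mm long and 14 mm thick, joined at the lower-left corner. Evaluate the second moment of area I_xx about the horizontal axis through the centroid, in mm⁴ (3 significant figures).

Split into non-overlapping primitives; take the origin at the lower-left of the bounding box.
Vertical leg: 14 × 115, A = 1 610 mm², y = 57.5 mm, Ī = 1 774 354 mm⁴.
Horizontal leg (remainder): 61 × 14, A = 854 mm², y = 7 mm, Ī = 13 949 mm⁴.
Centroid: ȳ = ΣA·y / ΣA = 39.997 mm.
Transfer each piece to the horizontal axis through the centroid using Ī + A·d² with d = y − 39.997:
  vertical leg: d = 17.503 mm → contributes +2 267 577 mm⁴
  horizontal leg (remainder): d = -32.997 mm → contributes +943 795 mm⁴
Total I = 3 211 371 mm⁴.

I_xx ≈ 3.21 × 10⁶ mm⁴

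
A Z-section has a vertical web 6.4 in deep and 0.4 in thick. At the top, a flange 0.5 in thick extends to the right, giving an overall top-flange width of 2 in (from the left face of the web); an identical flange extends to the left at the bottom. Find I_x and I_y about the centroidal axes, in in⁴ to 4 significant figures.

Split into non-overlapping primitives; take the origin at the lower-left of the bounding box.
Web: 0.4 × 6.4, A = 2.56 in², y = 3.2 in, Ī = 8.73813 in⁴.
Top flange (beyond web): 1.6 × 0.5, A = 0.8 in², y = 6.15 in, Ī = 0.0166667 in⁴.
Bottom flange (beyond web): 1.6 × 0.5, A = 0.8 in², y = 0.25 in, Ī = 0.0166667 in⁴.
Centroid: ȳ = ΣA·y / ΣA = 3.2 in.
Transfer each piece to the centroidal x-axis using Ī + A·d² with d = y − 3.2:
  web: d = 0 in → contributes +8.73813 in⁴
  top flange (beyond web): d = 2.95 in → contributes +6.97867 in⁴
  bottom flange (beyond web): d = -2.95 in → contributes +6.97867 in⁴
Total I = 22.6955 in⁴.
For the y-axis: x̄ = 1.8 in.
Repeating about the centroidal y-axis gives I_y = 1.97547 in⁴.

I_x ≈ 22.70 in⁴, I_y ≈ 1.975 in⁴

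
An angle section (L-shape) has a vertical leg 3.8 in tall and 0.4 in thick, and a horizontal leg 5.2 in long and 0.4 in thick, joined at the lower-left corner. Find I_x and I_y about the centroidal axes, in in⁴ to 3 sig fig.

Split into non-overlapping primitives; take the origin at the lower-left of the bounding box.
Vertical leg: 0.4 × 3.8, A = 1.52 in², y = 1.9 in, Ī = 1.8291 in⁴.
Horizontal leg (remainder): 4.8 × 0.4, A = 1.92 in², y = 0.2 in, Ī = 0.0256 in⁴.
Centroid: ȳ = ΣA·y / ΣA = 0.95116 in.
Transfer each piece to the centroidal x-axis using Ī + A·d² with d = y − 0.95116:
  vertical leg: d = 0.94884 in → contributes +3.1975 in⁴
  horizontal leg (remainder): d = -0.75116 in → contributes +1.109 in⁴
Total I = 4.3065 in⁴.
For the y-axis: x̄ = 1.6512 in.
Repeating about the centroidal y-axis gives I_y = 9.4417 in⁴.

I_x ≈ 4.31 in⁴, I_y ≈ 9.44 in⁴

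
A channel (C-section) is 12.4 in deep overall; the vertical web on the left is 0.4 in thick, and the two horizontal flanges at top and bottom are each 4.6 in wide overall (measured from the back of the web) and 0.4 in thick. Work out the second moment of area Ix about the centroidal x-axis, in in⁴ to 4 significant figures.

Ix ≈ 184.6 in⁴

Decompose the section into non-overlapping parts with the origin at the bottom-left of its bounding rectangle.
Web: 0.4 × 12.4, A = 4.96 in², y = 6.2 in, Ī = 63.5541 in⁴.
Top flange (beyond web): 4.2 × 0.4, A = 1.68 in², y = 12.2 in, Ī = 0.0224 in⁴.
Bottom flange (beyond web): 4.2 × 0.4, A = 1.68 in², y = 0.2 in, Ī = 0.0224 in⁴.
By symmetry the centroid is at mid-height, ȳ = 6.2 in.
Transfer each piece to the centroidal x-axis using Ī + A·d² with d = y − 6.2:
  web: d = 0 in → contributes +63.5541 in⁴
  top flange (beyond web): d = 6 in → contributes +60.5024 in⁴
  bottom flange (beyond web): d = -6 in → contributes +60.5024 in⁴
Total I = 184.559 in⁴.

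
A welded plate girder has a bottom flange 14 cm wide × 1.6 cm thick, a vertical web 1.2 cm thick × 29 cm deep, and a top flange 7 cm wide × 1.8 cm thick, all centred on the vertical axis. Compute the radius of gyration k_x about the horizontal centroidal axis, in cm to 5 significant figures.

Treat the section as a set of non-overlapping primitives; coordinates are from the bounding-box lower-left.
Bottom plate: 14 × 1.6, A = 22.4 cm², y = 0.8 cm, Ī = 4.778667 cm⁴.
Web plate: 1.2 × 29, A = 34.8 cm², y = 16.1 cm, Ī = 2438.9 cm⁴.
Top plate: 7 × 1.8, A = 12.6 cm², y = 31.5 cm, Ī = 3.402 cm⁴.
Centroid: ȳ = ΣA·y / ΣA = 13.96991 cm.
Transfer each piece to the horizontal centroidal axis using Ī + A·d² with d = y − 13.96991:
  bottom plate: d = -13.16991 cm → contributes +3889.983 cm⁴
  web plate: d = 2.130086 cm → contributes +2596.797 cm⁴
  top plate: d = 17.53009 cm → contributes +3875.431 cm⁴
Total I = 10362.21 cm⁴.
Radius of gyration: k = √(I/A) = √(10362.21 / 69.8) = 12.18424 cm.

k_x ≈ 12.184 cm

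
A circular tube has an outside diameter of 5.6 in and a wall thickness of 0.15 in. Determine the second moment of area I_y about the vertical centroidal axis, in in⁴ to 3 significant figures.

I_y ≈ 9.54 in⁴

Decompose the section into non-overlapping parts with the origin at the bottom-left of its bounding rectangle.
Outer circle: ⌀5.6, A = 24.63 in², x = 2.8 in, Ī = 48.275 in⁴.
Bore (subtracted): ⌀5.3, A = 22.062 in², x = 2.8 in, Ī = 38.732 in⁴.
By symmetry the centroid is at mid-width, x̄ = 2.8 in.
All pieces are centred on the vertical centroidal axis, so I = ΣĪ (holes subtracted) = 9.5427 in⁴.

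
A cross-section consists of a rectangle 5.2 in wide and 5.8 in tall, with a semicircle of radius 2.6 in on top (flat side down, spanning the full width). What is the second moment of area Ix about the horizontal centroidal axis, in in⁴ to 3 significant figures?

Ix ≈ 215 in⁴

Treat the section as a set of non-overlapping primitives; coordinates are from the bounding-box lower-left.
Rectangular body: 5.2 × 5.8, A = 30.16 in², y = 2.9 in, Ī = 84.549 in⁴.
Semicircular cap: semicircle r = 2.6, A = 10.619 in², y = 6.9035 in, Ī = 5.0156 in⁴.
Centroid: ȳ = ΣA·y / ΣA = 3.9425 in.
Transfer each piece to the horizontal centroidal axis using Ī + A·d² with d = y − 3.9425:
  rectangular body: d = -1.0425 in → contributes +117.33 in⁴
  semicircular cap: d = 2.961 in → contributes +98.113 in⁴
Total I = 215.44 in⁴.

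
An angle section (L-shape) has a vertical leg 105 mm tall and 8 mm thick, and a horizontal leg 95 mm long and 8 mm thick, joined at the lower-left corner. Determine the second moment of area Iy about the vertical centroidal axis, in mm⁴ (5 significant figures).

Iy ≈ 1.3023 × 10⁶ mm⁴

Break the section into simple shapes (no overlaps), measuring from the bottom-left corner of the bounding box.
Vertical leg: 8 × 105, A = 840 mm², x = 4 mm, Ī = 4 480 mm⁴.
Horizontal leg (remainder): 87 × 8, A = 696 mm², x = 51.5 mm, Ī = 439 002 mm⁴.
Centroid: x̄ = ΣA·x / ΣA = 25.52344 mm.
Transfer each piece to the vertical centroidal axis using Ī + A·d² with d = x − 25.52344:
  vertical leg: d = -21.52344 mm → contributes +393 617 mm⁴
  horizontal leg (remainder): d = 25.97656 mm → contributes +908650.1 mm⁴
Total I = 1 302 267 mm⁴.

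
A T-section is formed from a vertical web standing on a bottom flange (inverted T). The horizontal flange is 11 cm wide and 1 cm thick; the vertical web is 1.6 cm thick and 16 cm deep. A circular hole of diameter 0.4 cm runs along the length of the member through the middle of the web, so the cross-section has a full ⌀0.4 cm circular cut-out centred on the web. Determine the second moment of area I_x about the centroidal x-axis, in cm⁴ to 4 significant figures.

I_x ≈ 1102 cm⁴

Split into non-overlapping primitives; take the origin at the lower-left of the bounding box.
Flange: 11 × 1, A = 11 cm², y = 0.5 cm, Ī = 0.916667 cm⁴.
Web: 1.6 × 16, A = 25.6 cm², y = 9 cm, Ī = 546.133 cm⁴.
Hole (subtracted): ⌀0.4, A = 0.125664 cm², y = 9 cm, Ī = 0.00125664 cm⁴.
Centroid: ȳ = ΣA·y / ΣA = 6.43655 cm.
Transfer each piece to the centroidal x-axis using Ī + A·d² with d = y − 6.43655:
  flange: d = -5.93655 cm → contributes +388.586 cm⁴
  web: d = 2.56345 cm → contributes +714.358 cm⁴
  hole: d = 2.56345 cm → contributes −0.827025 cm⁴
Total I = 1102.12 cm⁴.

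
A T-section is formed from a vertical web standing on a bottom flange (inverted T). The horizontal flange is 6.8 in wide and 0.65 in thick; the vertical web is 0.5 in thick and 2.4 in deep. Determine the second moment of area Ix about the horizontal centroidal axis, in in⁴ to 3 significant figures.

Decompose the section into non-overlapping parts with the origin at the bottom-left of its bounding rectangle.
Flange: 6.8 × 0.65, A = 4.42 in², y = 0.325 in, Ī = 0.15562 in⁴.
Web: 0.5 × 2.4, A = 1.2 in², y = 1.85 in, Ī = 0.576 in⁴.
Centroid: ȳ = ΣA·y / ΣA = 0.65062 in.
Transfer each piece to the horizontal centroidal axis using Ī + A·d² with d = y − 0.65062:
  flange: d = -0.32562 in → contributes +0.62427 in⁴
  web: d = 1.1994 in → contributes +2.3022 in⁴
Total I = 2.9265 in⁴.

Ix ≈ 2.93 in⁴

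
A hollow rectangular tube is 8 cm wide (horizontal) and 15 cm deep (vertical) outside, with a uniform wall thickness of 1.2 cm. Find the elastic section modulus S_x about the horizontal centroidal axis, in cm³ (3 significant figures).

S_x ≈ 176 cm³

Decompose the section into non-overlapping parts with the origin at the bottom-left of its bounding rectangle.
Outer rectangle: 8 × 15, A = 120 cm², y = 7.5 cm, Ī = 2 250 cm⁴.
Inner void (subtracted): 5.6 × 12.6, A = 70.56 cm², y = 7.5 cm, Ī = 933.51 cm⁴.
By symmetry the centroid is at mid-height, ȳ = 7.5 cm.
All pieces are centred on the horizontal centroidal axis, so I = ΣĪ (holes subtracted) = 1316.5 cm⁴.
Extreme fibre distance c = 7.5 cm; S = I/c = 175.53 cm³.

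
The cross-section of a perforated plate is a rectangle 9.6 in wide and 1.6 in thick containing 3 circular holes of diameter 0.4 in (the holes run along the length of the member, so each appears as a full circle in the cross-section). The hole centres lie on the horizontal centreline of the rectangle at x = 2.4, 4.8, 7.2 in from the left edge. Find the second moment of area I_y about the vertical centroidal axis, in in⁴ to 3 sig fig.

I_y ≈ 117 in⁴

Decompose the section into non-overlapping parts with the origin at the bottom-left of its bounding rectangle.
Plate: 9.6 × 1.6, A = 15.36 in², x = 4.8 in, Ī = 117.96 in⁴.
Hole 1 (subtracted): ⌀0.4, A = 0.12566 in², x = 2.4 in, Ī = 0.0012566 in⁴.
Hole 2 (subtracted): ⌀0.4, A = 0.12566 in², x = 4.8 in, Ī = 0.0012566 in⁴.
Hole 3 (subtracted): ⌀0.4, A = 0.12566 in², x = 7.2 in, Ī = 0.0012566 in⁴.
By symmetry the centroid is at mid-width, x̄ = 4.8 in.
Transfer each piece to the vertical centroidal axis using Ī + A·d² with d = x − 4.8:
  plate: d = 0 in → contributes +117.96 in⁴
  hole 1: d = -2.4 in → contributes −0.72508 in⁴
  hole 2: d = 0 in → contributes −0.0012566 in⁴
  hole 3: d = 2.4 in → contributes −0.72508 in⁴
Total I = 116.51 in⁴.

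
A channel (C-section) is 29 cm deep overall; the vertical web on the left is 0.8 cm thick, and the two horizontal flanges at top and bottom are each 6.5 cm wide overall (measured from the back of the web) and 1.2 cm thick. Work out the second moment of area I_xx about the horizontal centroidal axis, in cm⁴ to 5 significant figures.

I_xx ≈ 4270.7 cm⁴

Split into non-overlapping primitives; take the origin at the lower-left of the bounding box.
Web: 0.8 × 29, A = 23.2 cm², y = 14.5 cm, Ī = 1625.933 cm⁴.
Top flange (beyond web): 5.7 × 1.2, A = 6.84 cm², y = 28.4 cm, Ī = 0.8208 cm⁴.
Bottom flange (beyond web): 5.7 × 1.2, A = 6.84 cm², y = 0.6 cm, Ī = 0.8208 cm⁴.
By symmetry the centroid is at mid-height, ȳ = 14.5 cm.
Transfer each piece to the horizontal centroidal axis using Ī + A·d² with d = y − 14.5:
  web: d = 0 cm → contributes +1625.933 cm⁴
  top flange (beyond web): d = 13.9 cm → contributes +1322.377 cm⁴
  bottom flange (beyond web): d = -13.9 cm → contributes +1322.377 cm⁴
Total I = 4270.688 cm⁴.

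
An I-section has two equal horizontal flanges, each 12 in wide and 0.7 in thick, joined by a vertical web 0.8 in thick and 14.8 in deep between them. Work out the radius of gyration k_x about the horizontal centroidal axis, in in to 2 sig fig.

k_x ≈ 6.5 in

Split into non-overlapping primitives; take the origin at the lower-left of the bounding box.
Bottom flange: 12 × 0.7, A = 8.4 in², y = 0.35 in, Ī = 0.343 in⁴.
Web: 0.8 × 14.8, A = 11.84 in², y = 8.1 in, Ī = 216.1 in⁴.
Top flange: 12 × 0.7, A = 8.4 in², y = 15.85 in, Ī = 0.343 in⁴.
By symmetry the centroid is at mid-height, ȳ = 8.1 in.
Transfer each piece to the horizontal centroidal axis using Ī + A·d² with d = y − 8.1:
  bottom flange: d = -7.75 in → contributes +504.9 in⁴
  web: d = 0 in → contributes +216.1 in⁴
  top flange: d = 7.75 in → contributes +504.9 in⁴
Total I = 1 226 in⁴.
Radius of gyration: k = √(I/A) = √(1 226 / 28.64) = 6.542 in.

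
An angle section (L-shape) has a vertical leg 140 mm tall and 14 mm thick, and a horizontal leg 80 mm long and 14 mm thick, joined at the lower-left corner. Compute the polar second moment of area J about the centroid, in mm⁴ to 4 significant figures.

J ≈ 7.081 × 10⁶ mm⁴

Split into non-overlapping primitives; take the origin at the lower-left of the bounding box.
Vertical leg: 14 × 140, A = 1 960 mm², y = 70 mm, Ī = 3 201 333 mm⁴.
Horizontal leg (remainder): 66 × 14, A = 924 mm², y = 7 mm, Ī = 15 092 mm⁴.
Centroid: ȳ = ΣA·y / ΣA = 49.8155 mm.
Transfer each piece to the centroidal x-axis using Ī + A·d² with d = y − 49.8155:
  vertical leg: d = 20.1845 mm → contributes +3 999 862 mm⁴
  horizontal leg (remainder): d = -42.8155 mm → contributes +1 708 941 mm⁴
Total I = 5 708 803 mm⁴.
For the y-axis: x̄ = 19.8155 mm.
Repeating about the centroidal y-axis gives I_y = 1 372 163 mm⁴.
Polar second moment: J = I_x + I_y = 7 080 966 mm⁴.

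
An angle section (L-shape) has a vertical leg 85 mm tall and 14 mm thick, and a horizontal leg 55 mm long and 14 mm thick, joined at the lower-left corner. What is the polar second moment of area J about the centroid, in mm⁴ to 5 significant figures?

J ≈ 1.6065 × 10⁶ mm⁴

Decompose the section into non-overlapping parts with the origin at the bottom-left of its bounding rectangle.
Vertical leg: 14 × 85, A = 1 190 mm², y = 42.5 mm, Ī = 716479.2 mm⁴.
Horizontal leg (remainder): 41 × 14, A = 574 mm², y = 7 mm, Ī = 9375.333 mm⁴.
Centroid: ȳ = ΣA·y / ΣA = 30.94841 mm.
Transfer each piece to the centroidal x-axis using Ī + A·d² with d = y − 30.94841:
  vertical leg: d = 11.55159 mm → contributes +875271.8 mm⁴
  horizontal leg (remainder): d = -23.94841 mm → contributes +338579.5 mm⁴
Total I = 1 213 851 mm⁴.
For the y-axis: x̄ = 15.94841 mm.
Repeating about the centroidal y-axis gives I_y = 392681.3 mm⁴.
Polar second moment: J = I_x + I_y = 1 606 533 mm⁴.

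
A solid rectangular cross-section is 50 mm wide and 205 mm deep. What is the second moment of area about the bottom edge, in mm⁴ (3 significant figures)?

The section: 50 × 205, A = 10 250 mm², y = 102.5 mm, Ī = 35 896 354 mm⁴.
Transfer it to the bottom edge using Ī + A·d² with d = y − 0:
  the section: d = 102.5 mm → contributes +143 585 417 mm⁴
Total I = 143 585 417 mm⁴.

I_base ≈ 1.44 × 10⁸ mm⁴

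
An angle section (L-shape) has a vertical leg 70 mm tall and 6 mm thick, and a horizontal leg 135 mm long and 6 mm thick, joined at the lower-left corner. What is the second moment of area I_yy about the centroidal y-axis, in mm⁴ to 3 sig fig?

I_yy ≈ 2.32 × 10⁶ mm⁴

Break the section into simple shapes (no overlaps), measuring from the bottom-left corner of the bounding box.
Vertical leg: 6 × 70, A = 420 mm², x = 3 mm, Ī = 1 260 mm⁴.
Horizontal leg (remainder): 129 × 6, A = 774 mm², x = 70.5 mm, Ī = 1 073 345 mm⁴.
Centroid: x̄ = ΣA·x / ΣA = 46.756 mm.
Transfer each piece to the centroidal y-axis using Ī + A·d² with d = x − 46.756:
  vertical leg: d = -43.756 mm → contributes +805 397 mm⁴
  horizontal leg (remainder): d = 23.744 mm → contributes +1 509 698 mm⁴
Total I = 2 315 095 mm⁴.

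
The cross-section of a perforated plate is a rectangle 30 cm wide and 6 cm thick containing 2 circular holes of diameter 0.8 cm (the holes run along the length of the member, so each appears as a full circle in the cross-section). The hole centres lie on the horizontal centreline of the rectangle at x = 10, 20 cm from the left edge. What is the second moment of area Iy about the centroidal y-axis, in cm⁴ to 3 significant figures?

Break the section into simple shapes (no overlaps), measuring from the bottom-left corner of the bounding box.
Plate: 30 × 6, A = 180 cm², x = 15 cm, Ī = 13 500 cm⁴.
Hole 1 (subtracted): ⌀0.8, A = 0.50265 cm², x = 10 cm, Ī = 0.020106 cm⁴.
Hole 2 (subtracted): ⌀0.8, A = 0.50265 cm², x = 20 cm, Ī = 0.020106 cm⁴.
By symmetry the centroid is at mid-width, x̄ = 15 cm.
Transfer each piece to the centroidal y-axis using Ī + A·d² with d = x − 15:
  plate: d = 0 cm → contributes +13 500 cm⁴
  hole 1: d = -5 cm → contributes −12.586 cm⁴
  hole 2: d = 5 cm → contributes −12.586 cm⁴
Total I = 13 475 cm⁴.

Iy ≈ 1.35 × 10⁴ cm⁴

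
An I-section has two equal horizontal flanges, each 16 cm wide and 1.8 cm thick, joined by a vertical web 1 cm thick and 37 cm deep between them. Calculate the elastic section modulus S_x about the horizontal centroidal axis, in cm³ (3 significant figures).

S_x ≈ 1280 cm³

Treat the section as a set of non-overlapping primitives; coordinates are from the bounding-box lower-left.
Bottom flange: 16 × 1.8, A = 28.8 cm², y = 0.9 cm, Ī = 7.776 cm⁴.
Web: 1 × 37, A = 37 cm², y = 20.3 cm, Ī = 4221.1 cm⁴.
Top flange: 16 × 1.8, A = 28.8 cm², y = 39.7 cm, Ī = 7.776 cm⁴.
By symmetry the centroid is at mid-height, ȳ = 20.3 cm.
Transfer each piece to the horizontal centroidal axis using Ī + A·d² with d = y − 20.3:
  bottom flange: d = -19.4 cm → contributes +10 847 cm⁴
  web: d = 0 cm → contributes +4221.1 cm⁴
  top flange: d = 19.4 cm → contributes +10 847 cm⁴
Total I = 25 915 cm⁴.
Extreme fibre distance c = 20.3 cm; S = I/c = 1276.6 cm³.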